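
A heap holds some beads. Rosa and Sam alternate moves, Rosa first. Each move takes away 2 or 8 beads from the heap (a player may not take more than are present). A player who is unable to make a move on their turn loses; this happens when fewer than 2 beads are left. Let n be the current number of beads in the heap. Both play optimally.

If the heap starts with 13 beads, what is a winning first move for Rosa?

Use the standard recursion: the mover loses at a terminal position; elsewhere, the mover wins exactly when some move hands the opponent an L position.
n=0: no move → L
n=1: no move → L
n=2: reaches L-position 0 → W
n=3: reaches L-position 1 → W
n=4: only reaches 2(W), which is W → L
n=5: only reaches 3(W), which is W → L
n=6: reaches L-position 4 → W
n=7: reaches L-position 5 → W
n=8: reaches L-position 0 → W
n=9: reaches L-position 1 → W
n=10: only reaches 8(W), 2(W), all W → L
n=11: only reaches 9(W), 3(W), all W → L
n=12: reaches L-position 10 → W
n=13: reaches L-position 11 → W
From 13, the L positions reachable in one move are: 11, 5. Any move reaching one of these is winning.

Remove 2, leaving 11.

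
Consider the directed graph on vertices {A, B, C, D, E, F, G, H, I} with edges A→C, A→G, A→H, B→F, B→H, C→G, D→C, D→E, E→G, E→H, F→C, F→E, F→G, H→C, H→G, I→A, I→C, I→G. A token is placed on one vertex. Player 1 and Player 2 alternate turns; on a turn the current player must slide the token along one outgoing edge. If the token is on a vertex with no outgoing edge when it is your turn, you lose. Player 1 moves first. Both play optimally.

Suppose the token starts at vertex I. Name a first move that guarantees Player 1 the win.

Move to G.

Classify positions by backward induction: terminal positions (no move available) are L. From any other position, the mover wins iff some move reaches an L.
Every edge goes from a vertex to one that appears earlier in the order G, C, H, E, F, A, D, B, I, so processing vertices in that order labels each vertex after all of its successors.
G: no outgoing edge → L
C: W (go to G, an L position)
H: W (go to G, an L position)
E: W (go to G, an L position)
F: W (go to G, an L position)
A: W (go to G, an L position)
D: L (options E(W), C(W) are all W)
B: L (options F(W), H(W) are all W)
I: W (go to G, an L position)
From I, the L positions reachable in one move are: G.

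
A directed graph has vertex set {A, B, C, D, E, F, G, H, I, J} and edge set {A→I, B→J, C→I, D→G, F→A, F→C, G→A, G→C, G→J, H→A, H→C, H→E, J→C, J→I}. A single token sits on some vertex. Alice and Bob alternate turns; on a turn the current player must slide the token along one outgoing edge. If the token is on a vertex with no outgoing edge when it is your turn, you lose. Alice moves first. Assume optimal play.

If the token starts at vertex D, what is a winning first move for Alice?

Label each position W (a win for the player to move) or L (a loss). A position with no legal move is L; any other position is W exactly when some move reaches an L, and L when every move reaches a W.
Every edge goes from a vertex to one that appears earlier in the order I, E, C, A, J, F, B, G, H, D, so processing vertices in that order labels each vertex after all of its successors.
I: no outgoing edge → L
E: no outgoing edge → L
C: can move to I, which is L ⇒ W
A: can move to I, which is L ⇒ W
J: can move to I, which is L ⇒ W
F: moves to A(W), C(W); every one is W ⇒ L
B: the only move is to J(W), a W ⇒ L
G: moves to J(W), A(W), C(W); every one is W ⇒ L
H: can move to E, which is L ⇒ W
D: can move to G, which is L ⇒ W
From D, the L positions reachable in one move are: G.

Move to G.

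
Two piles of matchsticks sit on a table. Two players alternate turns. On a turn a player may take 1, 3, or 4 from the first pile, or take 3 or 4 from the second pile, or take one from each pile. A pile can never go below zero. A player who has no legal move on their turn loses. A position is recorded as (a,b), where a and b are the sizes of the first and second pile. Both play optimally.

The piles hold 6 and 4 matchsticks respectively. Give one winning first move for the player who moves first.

Positions with no move are L. A position that does have a move is losing for the player to move precisely when every available move leads to a winning position for the opponent. Fill in the labels:
No move ever increases a pile, so every position that can arise here has a ≤ 6 and b ≤ 4; it is enough to label the cells with 0 ≤ a ≤ 6 and 0 ≤ b ≤ 4.
Every move lowers a or b (never raises either), so fill the grid row by row in increasing a, and left to right within a row: each cell's successors are then already labelled.
      b=0  b=1  b=2  b=3  b=4
a=0:    L    L    L    W    W
a=1:    W    W    W    W    L
a=2:    L    L    L    W    W
a=3:    W    W    W    W    L
a=4:    W    W    W    L    W
a=5:    W    W    W    W    W
a=6:    W    W    W    L    W
Cells with no legal move (terminal, hence L): (0,0), (0,1), (0,2).
The remaining L cells, each justified by listing all of its moves:
(1,4): moves to (0,4)(W), (1,1)(W), (1,0)(W), (0,3)(W); every one is W ⇒ L
(2,0): the only move is to (1,0)(W), a W ⇒ L
(2,1): moves to (1,1)(W), (1,0)(W); every one is W ⇒ L
(2,2): moves to (1,2)(W), (1,1)(W); every one is W ⇒ L
(3,4): moves to (2,4)(W), (0,4)(W), (3,1)(W), (3,0)(W), (2,3)(W); every one is W ⇒ L
(4,3): moves to (3,3)(W), (1,3)(W), (0,3)(W), (4,0)(W), (3,2)(W); every one is W ⇒ L
(6,3): moves to (5,3)(W), (3,3)(W), (2,3)(W), (6,0)(W), (5,2)(W); every one is W ⇒ L
Every other cell has at least one move into one of the L cells above, so it is W.
From (6,4), the L positions reachable in one move are: (3,4).

Move to (3,4).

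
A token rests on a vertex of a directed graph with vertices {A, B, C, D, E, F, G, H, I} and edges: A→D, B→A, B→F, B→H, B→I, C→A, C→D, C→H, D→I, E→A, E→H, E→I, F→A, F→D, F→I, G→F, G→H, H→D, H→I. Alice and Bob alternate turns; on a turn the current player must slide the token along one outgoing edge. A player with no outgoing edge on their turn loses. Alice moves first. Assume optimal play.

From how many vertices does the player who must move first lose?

Classify positions by backward induction: terminal positions (no move available) are L. From any other position, the mover wins iff some move reaches an L.
Every edge goes from a vertex to one that appears earlier in the order I, D, A, H, C, F, E, B, G, so processing vertices in that order labels each vertex after all of its successors.
I: no outgoing edge → L
D: can move to I, which is L ⇒ W
A: the only move is to D(W), a W ⇒ L
H: can move to I, which is L ⇒ W
C: can move to A, which is L ⇒ W
F: can move to A, which is L ⇒ W
E: can move to A, which is L ⇒ W
B: can move to A, which is L ⇒ W
G: moves to F(W), H(W); every one is W ⇒ L
The L vertices are A, G, I; that is 3 in all.

3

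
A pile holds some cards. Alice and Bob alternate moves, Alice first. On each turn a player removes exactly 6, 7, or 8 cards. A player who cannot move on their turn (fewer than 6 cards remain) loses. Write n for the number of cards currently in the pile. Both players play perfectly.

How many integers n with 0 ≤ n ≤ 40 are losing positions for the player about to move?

18

Build the W/L table. Terminal = L. A non-terminal position is W if it has a move to some L; otherwise it is L.
n=0: no move → L
n=1: no move → L
n=2: no move → L
n=3: no move → L
n=4: no move → L
n=5: no move → L
n=6: W (go to 0, an L position)
n=7: W (go to 1, an L position)
n=8: W (go to 2, an L position)
n=9: W (go to 3, an L position)
n=10: W (go to 4, an L position)
n=11: W (go to 5, an L position)
n=12: W (go to 5, an L position)
n=13: W (go to 5, an L position)
n=14: L (options 8(W), 7(W), 6(W) are all W)
n=15: L (options 9(W), 8(W), 7(W) are all W)
n=16: L (options 10(W), 9(W), 8(W) are all W)
n=17: L (options 11(W), 10(W), 9(W) are all W)
n=18: L (options 12(W), 11(W), 10(W) are all W)
n=19: L (options 13(W), 12(W), 11(W) are all W)
n=20: W (go to 14, an L position)
n=21: W (go to 15, an L position)
n=22: W (go to 16, an L position)
n=23: W (go to 17, an L position)
n=24: W (go to 18, an L position)
n=25: W (go to 19, an L position)
n=26: W (go to 19, an L position)
n=27: W (go to 19, an L position)
n=28: L (options 22(W), 21(W), 20(W) are all W)
n=29: L (options 23(W), 22(W), 21(W) are all W)
n=30: L (options 24(W), 23(W), 22(W) are all W)
n=31: L (options 25(W), 24(W), 23(W) are all W)
n=32: L (options 26(W), 25(W), 24(W) are all W)
n=33: L (options 27(W), 26(W), 25(W) are all W)
n=34: W (go to 28, an L position)
n=35: W (go to 29, an L position)
n=36: W (go to 30, an L position)
n=37: W (go to 31, an L position)
n=38: W (go to 32, an L position)
n=39: W (go to 33, an L position)
n=40: W (go to 33, an L position)
L entries with 0 ≤ n ≤ 40: n = 0, 1, 2, 3, 4, 5, 14, 15, 16, 17, 18, 19, 28, 29, 30, 31, 32, 33; that makes 18.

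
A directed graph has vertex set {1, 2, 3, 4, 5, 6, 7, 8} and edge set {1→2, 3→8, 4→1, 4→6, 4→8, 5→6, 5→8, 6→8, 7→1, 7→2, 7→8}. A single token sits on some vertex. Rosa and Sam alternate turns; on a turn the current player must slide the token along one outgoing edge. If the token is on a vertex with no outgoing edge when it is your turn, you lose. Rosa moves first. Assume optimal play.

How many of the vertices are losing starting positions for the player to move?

Compute win/loss labels from the base case upward. A position with no move is L. Any other position is W if it can reach an L in one move, else L.
Every edge goes from a vertex to one that appears earlier in the order 8, 2, 6, 1, 7, 5, 3, 4, so processing vertices in that order labels each vertex after all of its successors.
8: no outgoing edge → L
2: no outgoing edge → L
6: reaches L-position 8 → W
1: reaches L-position 2 → W
7: reaches L-position 2 → W
5: reaches L-position 8 → W
3: reaches L-position 8 → W
4: reaches L-position 8 → W
The L vertices are 2, 8; that is 2 in all.

2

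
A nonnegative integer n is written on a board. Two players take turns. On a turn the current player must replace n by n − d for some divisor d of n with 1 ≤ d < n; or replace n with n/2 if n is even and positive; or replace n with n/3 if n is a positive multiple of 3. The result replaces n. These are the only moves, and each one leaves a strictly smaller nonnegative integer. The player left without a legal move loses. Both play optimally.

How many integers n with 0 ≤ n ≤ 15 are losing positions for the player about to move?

Positions with no move are L. A position that does have a move is losing for the player to move precisely when every available move leads to a winning position for the opponent. Fill in the labels:
n=0: no move → L
n=1: no move → L
n=2: can move to 1, which is L ⇒ W
n=3: can move to 1, which is L ⇒ W
n=4: moves to 2(W), 3(W); every one is W ⇒ L
n=5: can move to 4, which is L ⇒ W
n=6: can move to 4, which is L ⇒ W
n=7: the only move is to 6(W), a W ⇒ L
n=8: can move to 4, which is L ⇒ W
n=9: moves to 3(W), 6(W), 8(W); every one is W ⇒ L
n=10: can move to 9, which is L ⇒ W
n=11: the only move is to 10(W), a W ⇒ L
n=12: can move to 4, which is L ⇒ W
n=13: the only move is to 12(W), a W ⇒ L
n=14: can move to 7, which is L ⇒ W
n=15: moves to 5(W), 10(W), 12(W), 14(W); every one is W ⇒ L
L entries with 0 ≤ n ≤ 15: n = 0, 1, 4, 7, 9, 11, 13, 15; that makes 8.

8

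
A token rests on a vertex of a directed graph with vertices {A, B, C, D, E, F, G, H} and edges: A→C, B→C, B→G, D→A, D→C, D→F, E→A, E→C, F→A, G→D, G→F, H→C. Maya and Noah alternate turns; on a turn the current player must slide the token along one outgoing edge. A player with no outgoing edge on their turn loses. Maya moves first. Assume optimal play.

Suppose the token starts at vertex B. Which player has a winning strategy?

Maya wins.

Build the W/L table. Terminal = L. A non-terminal position is W if it has a move to some L; otherwise it is L.
Every edge goes from a vertex to one that appears earlier in the order C, A, F, E, D, H, G, B, so processing vertices in that order labels each vertex after all of its successors.
C: no outgoing edge → L
A: reaches L-position C → W
F: only reaches A(W), which is W → L
E: reaches L-position C → W
D: reaches L-position F → W
H: reaches L-position C → W
G: reaches L-position F → W
B: reaches L-position C → W
From B Maya can move to C, reaching an L position.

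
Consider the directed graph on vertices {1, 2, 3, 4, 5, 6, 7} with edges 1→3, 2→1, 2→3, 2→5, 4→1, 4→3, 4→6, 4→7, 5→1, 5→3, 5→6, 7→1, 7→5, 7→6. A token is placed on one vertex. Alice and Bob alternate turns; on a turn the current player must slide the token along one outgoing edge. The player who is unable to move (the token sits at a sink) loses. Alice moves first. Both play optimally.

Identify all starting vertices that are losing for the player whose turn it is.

Positions with no move are L. A position that does have a move is losing for the player to move precisely when every available move leads to a winning position for the opponent. Fill in the labels:
Every edge goes from a vertex to one that appears earlier in the order 3, 6, 1, 5, 7, 2, 4, so processing vertices in that order labels each vertex after all of its successors.
3: no outgoing edge → L
6: no outgoing edge → L
1: W (go to 3, an L position)
5: W (go to 6, an L position)
7: W (go to 6, an L position)
2: W (go to 3, an L position)
4: W (go to 6, an L position)
Reading off the rows marked L gives the requested list; there are 2 such vertices.

3, 6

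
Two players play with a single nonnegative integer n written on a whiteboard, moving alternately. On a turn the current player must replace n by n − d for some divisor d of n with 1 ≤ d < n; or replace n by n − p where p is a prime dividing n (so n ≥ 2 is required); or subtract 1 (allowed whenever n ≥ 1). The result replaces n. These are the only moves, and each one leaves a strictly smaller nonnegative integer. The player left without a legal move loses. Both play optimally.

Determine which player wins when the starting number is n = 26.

The second player wins.

Build the W/L table. Terminal = L. A non-terminal position is W if it has a move to some L; otherwise it is L.
n=0: no move → L
n=1: →0(L), so W
n=2: →0(L), so W
n=3: →0(L), so W
n=4: →2(W), 3(W) — all W, so L
n=5: →0(L), so W
n=6: →4(L), so W
n=7: →0(L), so W
n=8: →4(L), so W
n=9: →6(W), 8(W) — all W, so L
n=10: →9(L), so W
n=11: →0(L), so W
n=12: →9(L), so W
n=13: →0(L), so W
n=14: →7(W), 12(W), 13(W) — all W, so L
n=15: →14(L), so W
n=16: →14(L), so W
n=17: →0(L), so W
n=18: →9(L), so W
n=19: →0(L), so W
n=20: →10(W), 15(W), 16(W), 18(W), 19(W) — all W, so L
n=21: →14(L), so W
n=22: →20(L), so W
n=23: →0(L), so W
n=24: →20(L), so W
n=25: →20(L), so W
n=26: →13(W), 24(W), 25(W) — all W, so L
The starting position 26 is L: whatever the player to move does, the opponent receives a W position.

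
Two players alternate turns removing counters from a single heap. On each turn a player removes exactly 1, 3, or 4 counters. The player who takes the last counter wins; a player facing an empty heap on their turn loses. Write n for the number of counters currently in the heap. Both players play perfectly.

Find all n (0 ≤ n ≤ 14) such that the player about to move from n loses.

Build the W/L table. Terminal = L. A non-terminal position is W if it has a move to some L; otherwise it is L.
n=0: no move → L
n=1: reaches L-position 0 → W
n=2: only reaches 1(W), which is W → L
n=3: reaches L-position 2 → W
n=4: reaches L-position 0 → W
n=5: reaches L-position 2 → W
n=6: reaches L-position 2 → W
n=7: only reaches 6(W), 4(W), 3(W), all W → L
n=8: reaches L-position 7 → W
n=9: only reaches 8(W), 6(W), 5(W), all W → L
n=10: reaches L-position 9 → W
n=11: reaches L-position 7 → W
n=12: reaches L-position 9 → W
n=13: reaches L-position 9 → W
n=14: only reaches 13(W), 11(W), 10(W), all W → L
The losing starting values of n are exactly the entries labelled L in this table (5 of them).

0, 2, 7, 9, 14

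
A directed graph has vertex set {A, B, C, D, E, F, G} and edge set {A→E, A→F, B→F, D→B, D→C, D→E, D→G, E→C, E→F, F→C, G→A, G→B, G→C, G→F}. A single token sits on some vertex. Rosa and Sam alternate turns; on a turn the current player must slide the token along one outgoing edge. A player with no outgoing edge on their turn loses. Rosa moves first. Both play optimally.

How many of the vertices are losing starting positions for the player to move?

Positions with no move are L. A position that does have a move is losing for the player to move precisely when every available move leads to a winning position for the opponent. Fill in the labels:
Every edge goes from a vertex to one that appears earlier in the order C, F, B, E, A, G, D, so processing vertices in that order labels each vertex after all of its successors.
C: no outgoing edge → L
F: can move to C, which is L ⇒ W
B: the only move is to F(W), a W ⇒ L
E: can move to C, which is L ⇒ W
A: moves to E(W), F(W); every one is W ⇒ L
G: can move to A, which is L ⇒ W
D: can move to B, which is L ⇒ W
The L vertices are A, B, C; that is 3 in all.

3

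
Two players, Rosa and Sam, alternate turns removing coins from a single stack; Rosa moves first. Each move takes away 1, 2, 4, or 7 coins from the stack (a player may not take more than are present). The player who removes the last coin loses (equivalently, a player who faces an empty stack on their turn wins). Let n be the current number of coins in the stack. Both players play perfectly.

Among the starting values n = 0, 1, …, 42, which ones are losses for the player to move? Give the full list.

Work bottom-up. With no move the player to move wins. Otherwise the position is W if at least one move leads to an L position for the opponent, and L if every move leads to a W.
n=0: no move; the opponent has just taken the last coin and therefore loses → W
n=1: only reaches 0(W), which is W → L
n=2: reaches L-position 1 → W
n=3: reaches L-position 1 → W
n=4: only reaches 3(W), 2(W), 0(W), all W → L
n=5: reaches L-position 4 → W
n=6: reaches L-position 4 → W
n=7: only reaches 6(W), 5(W), 3(W), 0(W), all W → L
n=8: reaches L-position 7 → W
n=9: reaches L-position 7 → W
n=10: only reaches 9(W), 8(W), 6(W), 3(W), all W → L
n=11: reaches L-position 10 → W
n=12: reaches L-position 10 → W
n=13: only reaches 12(W), 11(W), 9(W), 6(W), all W → L
n=14: reaches L-position 13 → W
n=15: reaches L-position 13 → W
n=16: only reaches 15(W), 14(W), 12(W), 9(W), all W → L
n=17: reaches L-position 16 → W
n=18: reaches L-position 16 → W
n=19: only reaches 18(W), 17(W), 15(W), 12(W), all W → L
n=20: reaches L-position 19 → W
n=21: reaches L-position 19 → W
n=22: only reaches 21(W), 20(W), 18(W), 15(W), all W → L
n=23: reaches L-position 22 → W
n=24: reaches L-position 22 → W
n=25: only reaches 24(W), 23(W), 21(W), 18(W), all W → L
n=26: reaches L-position 25 → W
n=27: reaches L-position 25 → W
n=28: only reaches 27(W), 26(W), 24(W), 21(W), all W → L
n=29: reaches L-position 28 → W
n=30: reaches L-position 28 → W
n=31: only reaches 30(W), 29(W), 27(W), 24(W), all W → L
n=32: reaches L-position 31 → W
n=33: reaches L-position 31 → W
n=34: only reaches 33(W), 32(W), 30(W), 27(W), all W → L
n=35: reaches L-position 34 → W
n=36: reaches L-position 34 → W
n=37: only reaches 36(W), 35(W), 33(W), 30(W), all W → L
n=38: reaches L-position 37 → W
n=39: reaches L-position 37 → W
n=40: only reaches 39(W), 38(W), 36(W), 33(W), all W → L
n=41: reaches L-position 40 → W
n=42: reaches L-position 40 → W
The losing starting values of n are exactly the entries labelled L in this table (14 of them).

1, 4, 7, 10, 13, 16, 19, 22, 25, 28, 31, 34, 37, 40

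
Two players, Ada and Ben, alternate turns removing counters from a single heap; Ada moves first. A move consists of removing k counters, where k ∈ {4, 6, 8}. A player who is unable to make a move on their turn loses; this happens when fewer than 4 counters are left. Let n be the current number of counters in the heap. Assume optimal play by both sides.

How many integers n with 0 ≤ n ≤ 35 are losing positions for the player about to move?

12

Label each position W (a win for the player to move) or L (a loss). A position with no legal move is L; any other position is W exactly when some move reaches an L, and L when every move reaches a W.
n=0: no move → L
n=1: no move → L
n=2: no move → L
n=3: no move → L
n=4: reaches L-position 0 → W
n=5: reaches L-position 1 → W
n=6: reaches L-position 2 → W
n=7: reaches L-position 3 → W
n=8: reaches L-position 2 → W
n=9: reaches L-position 3 → W
n=10: reaches L-position 2 → W
n=11: reaches L-position 3 → W
n=12: only reaches 8(W), 6(W), 4(W), all W → L
n=13: only reaches 9(W), 7(W), 5(W), all W → L
n=14: only reaches 10(W), 8(W), 6(W), all W → L
n=15: only reaches 11(W), 9(W), 7(W), all W → L
n=16: reaches L-position 12 → W
n=17: reaches L-position 13 → W
n=18: reaches L-position 14 → W
n=19: reaches L-position 15 → W
n=20: reaches L-position 14 → W
n=21: reaches L-position 15 → W
n=22: reaches L-position 14 → W
n=23: reaches L-position 15 → W
n=24: only reaches 20(W), 18(W), 16(W), all W → L
n=25: only reaches 21(W), 19(W), 17(W), all W → L
n=26: only reaches 22(W), 20(W), 18(W), all W → L
n=27: only reaches 23(W), 21(W), 19(W), all W → L
n=28: reaches L-position 24 → W
n=29: reaches L-position 25 → W
n=30: reaches L-position 26 → W
n=31: reaches L-position 27 → W
n=32: reaches L-position 26 → W
n=33: reaches L-position 27 → W
n=34: reaches L-position 26 → W
n=35: reaches L-position 27 → W
L entries with 0 ≤ n ≤ 35: n = 0, 1, 2, 3, 12, 13, 14, 15, 24, 25, 26, 27; that makes 12.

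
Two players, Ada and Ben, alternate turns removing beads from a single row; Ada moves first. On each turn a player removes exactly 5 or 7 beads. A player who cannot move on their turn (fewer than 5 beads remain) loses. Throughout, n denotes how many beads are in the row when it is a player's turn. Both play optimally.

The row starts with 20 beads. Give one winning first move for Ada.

Compute win/loss labels from the base case upward. A position with no move is L. Any other position is W if it can reach an L in one move, else L.
n=0: no move → L
n=1: no move → L
n=2: no move → L
n=3: no move → L
n=4: no move → L
n=5: W (go to 0, an L position)
n=6: W (go to 1, an L position)
n=7: W (go to 2, an L position)
n=8: W (go to 3, an L position)
n=9: W (go to 4, an L position)
n=10: W (go to 3, an L position)
n=11: W (go to 4, an L position)
n=12: L (options 7(W), 5(W) are all W)
n=13: L (options 8(W), 6(W) are all W)
n=14: L (options 9(W), 7(W) are all W)
n=15: L (options 10(W), 8(W) are all W)
n=16: L (options 11(W), 9(W) are all W)
n=17: W (go to 12, an L position)
n=18: W (go to 13, an L position)
n=19: W (go to 14, an L position)
n=20: W (go to 15, an L position)
From 20, the L positions reachable in one move are: 15, 13. Any move reaching one of these is winning.

Remove 5, leaving 15.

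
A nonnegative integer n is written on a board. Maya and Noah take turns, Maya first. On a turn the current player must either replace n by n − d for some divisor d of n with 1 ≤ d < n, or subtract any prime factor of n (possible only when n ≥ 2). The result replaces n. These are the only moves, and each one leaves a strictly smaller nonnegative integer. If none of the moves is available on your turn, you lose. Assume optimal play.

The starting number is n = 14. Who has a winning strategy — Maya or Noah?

Compute win/loss labels from the base case upward. A position with no move is L. Any other position is W if it can reach an L in one move, else L.
n=0: no move → L
n=1: no move → L
n=2: →0(L), so W
n=3: →0(L), so W
n=4: →2(W), 3(W) — all W, so L
n=5: →0(L), so W
n=6: →4(L), so W
n=7: →0(L), so W
n=8: →4(L), so W
n=9: →6(W), 8(W) — all W, so L
n=10: →9(L), so W
n=11: →0(L), so W
n=12: →9(L), so W
n=13: →0(L), so W
n=14: →7(W), 12(W), 13(W) — all W, so L
The starting position 14 is L: whatever Maya does, the opponent receives a W position.

Noah wins.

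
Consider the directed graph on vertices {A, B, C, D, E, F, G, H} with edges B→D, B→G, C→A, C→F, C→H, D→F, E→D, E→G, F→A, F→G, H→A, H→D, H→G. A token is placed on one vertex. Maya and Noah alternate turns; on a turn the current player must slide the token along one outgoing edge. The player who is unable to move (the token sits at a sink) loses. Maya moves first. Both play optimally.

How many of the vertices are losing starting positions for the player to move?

Work bottom-up. With no move the player to move loses. Otherwise the position is W if at least one move leads to an L position for the opponent, and L if every move leads to a W.
Every edge goes from a vertex to one that appears earlier in the order G, A, F, D, E, B, H, C, so processing vertices in that order labels each vertex after all of its successors.
G: no outgoing edge → L
A: no outgoing edge → L
F: reaches L-position A → W
D: only reaches F(W), which is W → L
E: reaches L-position D → W
B: reaches L-position D → W
H: reaches L-position D → W
C: reaches L-position A → W
The L vertices are A, D, G; that is 3 in all.

3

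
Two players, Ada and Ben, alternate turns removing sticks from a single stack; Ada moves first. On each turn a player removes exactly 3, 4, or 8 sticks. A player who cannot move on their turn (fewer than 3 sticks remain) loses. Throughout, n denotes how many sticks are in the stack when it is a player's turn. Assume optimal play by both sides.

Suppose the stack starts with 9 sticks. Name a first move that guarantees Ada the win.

Remove 8, leaving 1.

Compute win/loss labels from the base case upward. A position with no move is L. Any other position is W if it can reach an L in one move, else L.
n=0: no move → L
n=1: no move → L
n=2: no move → L
n=3: →0(L), so W
n=4: →1(L), so W
n=5: →2(L), so W
n=6: →2(L), so W
n=7: →4(W), 3(W) — all W, so L
n=8: →0(L), so W
n=9: →1(L), so W
From 9, the L positions reachable in one move are: 1.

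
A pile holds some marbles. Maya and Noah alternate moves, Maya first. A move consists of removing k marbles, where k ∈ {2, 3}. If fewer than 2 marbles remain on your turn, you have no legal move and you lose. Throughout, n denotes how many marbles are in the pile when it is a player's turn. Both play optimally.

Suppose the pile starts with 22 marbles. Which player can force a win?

Maya wins.

Build the W/L table. Terminal = L. A non-terminal position is W if it has a move to some L; otherwise it is L.
n=0: no move → L
n=1: no move → L
n=2: can move to 0, which is L ⇒ W
n=3: can move to 1, which is L ⇒ W
n=4: can move to 1, which is L ⇒ W
n=5: moves to 3(W), 2(W); every one is W ⇒ L
n=6: moves to 4(W), 3(W); every one is W ⇒ L
n=7: can move to 5, which is L ⇒ W
n=8: can move to 6, which is L ⇒ W
n=9: can move to 6, which is L ⇒ W
n=10: moves to 8(W), 7(W); every one is W ⇒ L
n=11: moves to 9(W), 8(W); every one is W ⇒ L
n=12: can move to 10, which is L ⇒ W
n=13: can move to 11, which is L ⇒ W
n=14: can move to 11, which is L ⇒ W
n=15: moves to 13(W), 12(W); every one is W ⇒ L
n=16: moves to 14(W), 13(W); every one is W ⇒ L
n=17: can move to 15, which is L ⇒ W
n=18: can move to 16, which is L ⇒ W
n=19: can move to 16, which is L ⇒ W
n=20: moves to 18(W), 17(W); every one is W ⇒ L
n=21: moves to 19(W), 18(W); every one is W ⇒ L
n=22: can move to 20, which is L ⇒ W
The starting position 22 is W: Maya should remove 2, leaving 20, handing over an L position.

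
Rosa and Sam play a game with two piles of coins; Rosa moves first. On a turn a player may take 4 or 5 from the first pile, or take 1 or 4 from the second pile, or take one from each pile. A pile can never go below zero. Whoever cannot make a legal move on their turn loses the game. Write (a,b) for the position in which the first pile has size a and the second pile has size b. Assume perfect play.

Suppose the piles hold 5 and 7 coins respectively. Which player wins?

Build the W/L table. Terminal = L. A non-terminal position is W if it has a move to some L; otherwise it is L.
No move ever increases a pile, so every position that can arise here has a ≤ 5 and b ≤ 7; it is enough to label the cells with 0 ≤ a ≤ 5 and 0 ≤ b ≤ 7.
Every move lowers a or b (never raises either), so fill the grid row by row in increasing a, and left to right within a row: each cell's successors are then already labelled.
      b=0  b=1  b=2  b=3  b=4  b=5  b=6  b=7
a=0:    L    W    L    W    W    L    W    L
a=1:    L    W    L    W    W    L    W    L
a=2:    L    W    L    W    W    L    W    L
a=3:    L    W    L    W    W    L    W    L
a=4:    W    W    W    W    L    W    W    W
a=5:    W    L    W    L    W    W    L    W
Cells with no legal move (terminal, hence L): (0,0), (1,0), (2,0), (3,0).
The remaining L cells, each justified by listing all of its moves:
(0,2): only reaches (0,1)(W), which is W → L
(0,5): only reaches (0,4)(W), (0,1)(W), all W → L
(0,7): only reaches (0,6)(W), (0,3)(W), all W → L
(1,2): only reaches (1,1)(W), (0,1)(W), all W → L
(1,5): only reaches (1,4)(W), (1,1)(W), (0,4)(W), all W → L
(1,7): only reaches (1,6)(W), (1,3)(W), (0,6)(W), all W → L
(2,2): only reaches (2,1)(W), (1,1)(W), all W → L
(2,5): only reaches (2,4)(W), (2,1)(W), (1,4)(W), all W → L
(2,7): only reaches (2,6)(W), (2,3)(W), (1,6)(W), all W → L
(3,2): only reaches (3,1)(W), (2,1)(W), all W → L
(3,5): only reaches (3,4)(W), (3,1)(W), (2,4)(W), all W → L
(3,7): only reaches (3,6)(W), (3,3)(W), (2,6)(W), all W → L
(4,4): only reaches (0,4)(W), (4,3)(W), (4,0)(W), (3,3)(W), all W → L
(5,1): only reaches (1,1)(W), (0,1)(W), (5,0)(W), (4,0)(W), all W → L
(5,3): only reaches (1,3)(W), (0,3)(W), (5,2)(W), (4,2)(W), all W → L
(5,6): only reaches (1,6)(W), (0,6)(W), (5,5)(W), (5,2)(W), (4,5)(W), all W → L
Every other cell has at least one move into one of the L cells above, so it is W.
From (5,7) Rosa can move to (1,7), reaching an L position.

Rosa wins.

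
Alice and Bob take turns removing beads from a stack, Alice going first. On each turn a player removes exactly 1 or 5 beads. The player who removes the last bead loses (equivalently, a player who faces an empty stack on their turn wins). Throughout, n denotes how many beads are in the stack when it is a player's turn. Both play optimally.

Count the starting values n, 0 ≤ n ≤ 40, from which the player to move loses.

Use the standard recursion: the mover wins at a terminal position; elsewhere, the mover wins exactly when some move hands the opponent an L position.
n=0: no move; the opponent has just taken the last bead and therefore loses → W
n=1: L (sole option 0(W) is W)
n=2: W (go to 1, an L position)
n=3: L (sole option 2(W) is W)
n=4: W (go to 3, an L position)
n=5: L (options 4(W), 0(W) are all W)
n=6: W (go to 5, an L position)
n=7: L (options 6(W), 2(W) are all W)
n=8: W (go to 7, an L position)
n=9: L (options 8(W), 4(W) are all W)
n=10: W (go to 9, an L position)
n=11: L (options 10(W), 6(W) are all W)
n=12: W (go to 11, an L position)
n=13: L (options 12(W), 8(W) are all W)
n=14: W (go to 13, an L position)
n=15: L (options 14(W), 10(W) are all W)
n=16: W (go to 15, an L position)
n=17: L (options 16(W), 12(W) are all W)
n=18: W (go to 17, an L position)
n=19: L (options 18(W), 14(W) are all W)
n=20: W (go to 19, an L position)
n=21: L (options 20(W), 16(W) are all W)
n=22: W (go to 21, an L position)
n=23: L (options 22(W), 18(W) are all W)
n=24: W (go to 23, an L position)
n=25: L (options 24(W), 20(W) are all W)
n=26: W (go to 25, an L position)
n=27: L (options 26(W), 22(W) are all W)
n=28: W (go to 27, an L position)
n=29: L (options 28(W), 24(W) are all W)
n=30: W (go to 29, an L position)
n=31: L (options 30(W), 26(W) are all W)
n=32: W (go to 31, an L position)
n=33: L (options 32(W), 28(W) are all W)
n=34: W (go to 33, an L position)
n=35: L (options 34(W), 30(W) are all W)
n=36: W (go to 35, an L position)
n=37: L (options 36(W), 32(W) are all W)
n=38: W (go to 37, an L position)
n=39: L (options 38(W), 34(W) are all W)
n=40: W (go to 39, an L position)
L entries with 0 ≤ n ≤ 40: n = 1, 3, 5, 7, 9, 11, 13, 15, 17, 19, 21, 23, 25, 27, 29, 31, 33, 35, 37, 39; that makes 20.

20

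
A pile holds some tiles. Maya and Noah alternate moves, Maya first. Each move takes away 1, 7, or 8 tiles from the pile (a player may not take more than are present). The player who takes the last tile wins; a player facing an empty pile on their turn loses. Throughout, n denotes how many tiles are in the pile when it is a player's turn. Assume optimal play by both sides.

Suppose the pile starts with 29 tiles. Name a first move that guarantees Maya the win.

Label each position W (a win for the player to move) or L (a loss). A position with no legal move is L; any other position is W exactly when some move reaches an L, and L when every move reaches a W.
n=0: no move → L
n=1: reaches L-position 0 → W
n=2: only reaches 1(W), which is W → L
n=3: reaches L-position 2 → W
n=4: only reaches 3(W), which is W → L
n=5: reaches L-position 4 → W
n=6: only reaches 5(W), which is W → L
n=7: reaches L-position 6 → W
n=8: reaches L-position 0 → W
n=9: reaches L-position 2 → W
n=10: reaches L-position 2 → W
n=11: reaches L-position 4 → W
n=12: reaches L-position 4 → W
n=13: reaches L-position 6 → W
n=14: reaches L-position 6 → W
n=15: only reaches 14(W), 8(W), 7(W), all W → L
n=16: reaches L-position 15 → W
n=17: only reaches 16(W), 10(W), 9(W), all W → L
n=18: reaches L-position 17 → W
n=19: only reaches 18(W), 12(W), 11(W), all W → L
n=20: reaches L-position 19 → W
n=21: only reaches 20(W), 14(W), 13(W), all W → L
n=22: reaches L-position 21 → W
n=23: reaches L-position 15 → W
n=24: reaches L-position 17 → W
n=25: reaches L-position 17 → W
n=26: reaches L-position 19 → W
n=27: reaches L-position 19 → W
n=28: reaches L-position 21 → W
n=29: reaches L-position 21 → W
From 29, the L positions reachable in one move are: 21.

Remove 8, leaving 21.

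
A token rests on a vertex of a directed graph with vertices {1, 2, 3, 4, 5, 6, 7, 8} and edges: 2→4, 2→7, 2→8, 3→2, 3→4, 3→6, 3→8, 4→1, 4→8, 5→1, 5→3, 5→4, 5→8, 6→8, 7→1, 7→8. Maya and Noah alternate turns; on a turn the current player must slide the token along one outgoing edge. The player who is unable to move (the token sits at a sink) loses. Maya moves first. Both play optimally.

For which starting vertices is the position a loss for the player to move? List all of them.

Classify positions by backward induction: terminal positions (no move available) are L. From any other position, the mover wins iff some move reaches an L.
Every edge goes from a vertex to one that appears earlier in the order 1, 8, 6, 4, 7, 2, 3, 5, so processing vertices in that order labels each vertex after all of its successors.
1: no outgoing edge → L
8: no outgoing edge → L
6: can move to 8, which is L ⇒ W
4: can move to 8, which is L ⇒ W
7: can move to 8, which is L ⇒ W
2: can move to 8, which is L ⇒ W
3: can move to 8, which is L ⇒ W
5: can move to 8, which is L ⇒ W
The losing starting vertices are exactly the entries labelled L in this table (2 of them).

1, 8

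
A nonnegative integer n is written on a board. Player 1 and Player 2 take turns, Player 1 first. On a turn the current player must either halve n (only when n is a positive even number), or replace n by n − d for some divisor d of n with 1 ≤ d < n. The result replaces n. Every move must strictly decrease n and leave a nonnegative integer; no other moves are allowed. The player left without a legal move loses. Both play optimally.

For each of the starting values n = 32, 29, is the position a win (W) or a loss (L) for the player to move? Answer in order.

32: W, 29: L

Compute win/loss labels from the base case upward. A position with no move is L. Any other position is W if it can reach an L in one move, else L.
n=0: no move → L
n=1: no move → L
n=2: →1(L), so W
n=3: →2(W) only, which is W, so L
n=4: →3(L), so W
n=5: →4(W) only, which is W, so L
n=6: →3(L), so W
n=7: →6(W) only, which is W, so L
n=8: →7(L), so W
n=9: →6(W), 8(W) — all W, so L
n=10: →5(L), so W
n=11: →10(W) only, which is W, so L
n=12: →9(L), so W
n=13: →12(W) only, which is W, so L
n=14: →7(L), so W
n=15: →10(W), 12(W), 14(W) — all W, so L
n=16: →15(L), so W
n=17: →16(W) only, which is W, so L
n=18: →9(L), so W
n=19: →18(W) only, which is W, so L
n=20: →15(L), so W
n=21: →14(W), 18(W), 20(W) — all W, so L
n=22: →11(L), so W
n=23: →22(W) only, which is W, so L
n=24: →21(L), so W
n=25: →20(W), 24(W) — all W, so L
n=26: →13(L), so W
n=27: →18(W), 24(W), 26(W) — all W, so L
n=28: →21(L), so W
n=29: →28(W) only, which is W, so L
n=30: →15(L), so W
n=31: →30(W) only, which is W, so L
n=32: →31(L), so W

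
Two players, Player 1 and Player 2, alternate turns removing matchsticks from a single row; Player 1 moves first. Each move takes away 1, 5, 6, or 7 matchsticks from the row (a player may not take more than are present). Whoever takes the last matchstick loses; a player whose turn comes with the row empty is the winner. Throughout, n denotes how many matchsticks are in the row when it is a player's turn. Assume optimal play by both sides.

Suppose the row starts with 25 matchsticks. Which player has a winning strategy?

Compute win/loss labels from the base case upward. A position with no move is W. Any other position is W if it can reach an L in one move, else L.
n=0: no move; the opponent has just taken the last matchstick and therefore loses → W
n=1: L (sole option 0(W) is W)
n=2: W (go to 1, an L position)
n=3: L (sole option 2(W) is W)
n=4: W (go to 3, an L position)
n=5: L (options 4(W), 0(W) are all W)
n=6: W (go to 5, an L position)
n=7: W (go to 1, an L position)
n=8: W (go to 3, an L position)
n=9: W (go to 3, an L position)
n=10: W (go to 5, an L position)
n=11: W (go to 5, an L position)
n=12: W (go to 5, an L position)
n=13: L (options 12(W), 8(W), 7(W), 6(W) are all W)
n=14: W (go to 13, an L position)
n=15: L (options 14(W), 10(W), 9(W), 8(W) are all W)
n=16: W (go to 15, an L position)
n=17: L (options 16(W), 12(W), 11(W), 10(W) are all W)
n=18: W (go to 17, an L position)
n=19: W (go to 13, an L position)
n=20: W (go to 15, an L position)
n=21: W (go to 15, an L position)
n=22: W (go to 17, an L position)
n=23: W (go to 17, an L position)
n=24: W (go to 17, an L position)
n=25: L (options 24(W), 20(W), 19(W), 18(W) are all W)
The starting position 25 is L: whatever Player 1 does, the opponent receives a W position.

Player 2 wins.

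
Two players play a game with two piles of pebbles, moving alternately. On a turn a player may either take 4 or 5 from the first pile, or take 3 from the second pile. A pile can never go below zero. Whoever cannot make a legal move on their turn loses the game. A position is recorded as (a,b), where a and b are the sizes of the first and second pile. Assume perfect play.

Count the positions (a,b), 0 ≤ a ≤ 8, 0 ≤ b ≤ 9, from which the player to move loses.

Positions with no move are L. A position that does have a move is losing for the player to move precisely when every available move leads to a winning position for the opponent. Fill in the labels:
Every move lowers a or b (never raises either), so fill the grid row by row in increasing a, and left to right within a row: each cell's successors are then already labelled.
      b=0  b=1  b=2  b=3  b=4  b=5  b=6  b=7  b=8  b=9
a=0:    L    L    L    W    W    W    L    L    L    W
a=1:    L    L    L    W    W    W    L    L    L    W
a=2:    L    L    L    W    W    W    L    L    L    W
a=3:    L    L    L    W    W    W    L    L    L    W
a=4:    W    W    W    L    L    L    W    W    W    L
a=5:    W    W    W    L    L    L    W    W    W    L
a=6:    W    W    W    L    L    L    W    W    W    L
a=7:    W    W    W    L    L    L    W    W    W    L
a=8:    W    W    W    W    W    W    W    W    W    W
Cells with no legal move (terminal, hence L): (0,0), (0,1), (0,2), (1,0), (1,1), (1,2), (2,0), (2,1), (2,2), (3,0), (3,1), (3,2).
The remaining L cells, each justified by listing all of its moves:
(0,6): only reaches (0,3)(W), which is W → L
(0,7): only reaches (0,4)(W), which is W → L
(0,8): only reaches (0,5)(W), which is W → L
(1,6): only reaches (1,3)(W), which is W → L
(1,7): only reaches (1,4)(W), which is W → L
(1,8): only reaches (1,5)(W), which is W → L
(2,6): only reaches (2,3)(W), which is W → L
(2,7): only reaches (2,4)(W), which is W → L
(2,8): only reaches (2,5)(W), which is W → L
(3,6): only reaches (3,3)(W), which is W → L
(3,7): only reaches (3,4)(W), which is W → L
(3,8): only reaches (3,5)(W), which is W → L
(4,3): only reaches (0,3)(W), (4,0)(W), all W → L
(4,4): only reaches (0,4)(W), (4,1)(W), all W → L
(4,5): only reaches (0,5)(W), (4,2)(W), all W → L
(4,9): only reaches (0,9)(W), (4,6)(W), all W → L
(5,3): only reaches (1,3)(W), (0,3)(W), (5,0)(W), all W → L
(5,4): only reaches (1,4)(W), (0,4)(W), (5,1)(W), all W → L
(5,5): only reaches (1,5)(W), (0,5)(W), (5,2)(W), all W → L
(5,9): only reaches (1,9)(W), (0,9)(W), (5,6)(W), all W → L
(6,3): only reaches (2,3)(W), (1,3)(W), (6,0)(W), all W → L
(6,4): only reaches (2,4)(W), (1,4)(W), (6,1)(W), all W → L
(6,5): only reaches (2,5)(W), (1,5)(W), (6,2)(W), all W → L
(6,9): only reaches (2,9)(W), (1,9)(W), (6,6)(W), all W → L
(7,3): only reaches (3,3)(W), (2,3)(W), (7,0)(W), all W → L
(7,4): only reaches (3,4)(W), (2,4)(W), (7,1)(W), all W → L
(7,5): only reaches (3,5)(W), (2,5)(W), (7,2)(W), all W → L
(7,9): only reaches (3,9)(W), (2,9)(W), (7,6)(W), all W → L
Every other cell has at least one move into one of the L cells above, so it is W.
L cells per row: a=0: 6, a=1: 6, a=2: 6, a=3: 6, a=4: 4, a=5: 4, a=6: 4, a=7: 4, a=8: 0; total 40.

40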